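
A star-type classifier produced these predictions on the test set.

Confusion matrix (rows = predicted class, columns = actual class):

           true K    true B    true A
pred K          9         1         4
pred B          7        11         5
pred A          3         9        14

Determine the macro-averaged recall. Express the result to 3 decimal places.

0.535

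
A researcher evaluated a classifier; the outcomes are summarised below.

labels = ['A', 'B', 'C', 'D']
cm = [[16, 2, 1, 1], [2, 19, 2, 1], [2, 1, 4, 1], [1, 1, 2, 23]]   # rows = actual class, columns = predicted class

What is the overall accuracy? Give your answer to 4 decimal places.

Accuracy = trace / total = (16+19+4+23=62) / 79 = 62/79 = 0.7848

0.7848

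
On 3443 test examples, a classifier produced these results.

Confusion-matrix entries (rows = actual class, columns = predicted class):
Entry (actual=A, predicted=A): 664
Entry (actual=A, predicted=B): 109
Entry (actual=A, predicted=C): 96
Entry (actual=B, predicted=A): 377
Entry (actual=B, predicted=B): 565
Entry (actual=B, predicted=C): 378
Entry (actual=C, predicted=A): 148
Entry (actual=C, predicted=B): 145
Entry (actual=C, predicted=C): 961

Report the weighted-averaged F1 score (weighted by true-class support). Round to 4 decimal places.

0.6257

Per-class F1 score (2·TP/(2·TP+FP+FN)):
  A: TP=664, FP=377+148=525, FN=109+96=205 → 1328/2058 = 0.64529
  B: TP=565, FP=109+145=254, FN=377+378=755 → 1130/2139 = 0.52828
  C: TP=961, FP=96+378=474, FN=148+145=293 → 1922/2689 = 0.71476
Weighted-F1 score = Σ (supportᵢ/N)·F1 scoreᵢ with N=3443: (869/3443)·0.64529 + (1320/3443)·0.52828 + (1254/3443)·0.71476 = 0.6257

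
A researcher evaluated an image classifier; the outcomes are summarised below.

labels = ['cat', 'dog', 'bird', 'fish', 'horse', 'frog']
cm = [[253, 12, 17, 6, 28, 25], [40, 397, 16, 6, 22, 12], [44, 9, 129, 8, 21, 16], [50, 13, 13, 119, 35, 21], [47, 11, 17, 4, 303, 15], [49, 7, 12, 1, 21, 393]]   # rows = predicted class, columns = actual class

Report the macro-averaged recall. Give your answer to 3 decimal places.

0.731

Per-class recall (TP/(TP+FN)):
  cat: TP=253, FN=40+44+50+47+49=230 → 253/483 = 0.5238
  dog: TP=397, FN=12+9+13+11+7=52 → 397/449 = 0.8842
  bird: TP=129, FN=17+16+13+17+12=75 → 129/204 = 0.6324
  fish: TP=119, FN=6+6+8+4+1=25 → 119/144 = 0.8264
  horse: TP=303, FN=28+22+21+35+21=127 → 303/430 = 0.7047
  frog: TP=393, FN=25+12+16+21+15=89 → 393/482 = 0.8154
Macro-recall = mean = (0.5238 + 0.8842 + 0.6324 + 0.8264 + 0.7047 + 0.8154) / 6 = 0.731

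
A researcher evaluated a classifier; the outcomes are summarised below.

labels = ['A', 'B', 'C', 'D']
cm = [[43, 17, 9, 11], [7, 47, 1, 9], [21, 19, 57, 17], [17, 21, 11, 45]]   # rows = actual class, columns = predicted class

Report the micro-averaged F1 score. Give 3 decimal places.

Micro-averaging pools counts across classes: ΣTP=192, ΣFP=160, ΣFN=160.
Micro-F1 score = 2·TP/(2·TP+FP+FN) on pooled counts = 0.545 (equals overall accuracy in single-label multiclass).

0.545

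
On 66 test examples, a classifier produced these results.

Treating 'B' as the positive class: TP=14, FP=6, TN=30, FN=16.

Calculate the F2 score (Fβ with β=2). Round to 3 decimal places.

0.500

Fβ = (1+β²)·TP / ((1+β²)·TP + β²·FN + FP), with β²=4
= 5·14 / (5·14 + 4·16 + 6) = 0.500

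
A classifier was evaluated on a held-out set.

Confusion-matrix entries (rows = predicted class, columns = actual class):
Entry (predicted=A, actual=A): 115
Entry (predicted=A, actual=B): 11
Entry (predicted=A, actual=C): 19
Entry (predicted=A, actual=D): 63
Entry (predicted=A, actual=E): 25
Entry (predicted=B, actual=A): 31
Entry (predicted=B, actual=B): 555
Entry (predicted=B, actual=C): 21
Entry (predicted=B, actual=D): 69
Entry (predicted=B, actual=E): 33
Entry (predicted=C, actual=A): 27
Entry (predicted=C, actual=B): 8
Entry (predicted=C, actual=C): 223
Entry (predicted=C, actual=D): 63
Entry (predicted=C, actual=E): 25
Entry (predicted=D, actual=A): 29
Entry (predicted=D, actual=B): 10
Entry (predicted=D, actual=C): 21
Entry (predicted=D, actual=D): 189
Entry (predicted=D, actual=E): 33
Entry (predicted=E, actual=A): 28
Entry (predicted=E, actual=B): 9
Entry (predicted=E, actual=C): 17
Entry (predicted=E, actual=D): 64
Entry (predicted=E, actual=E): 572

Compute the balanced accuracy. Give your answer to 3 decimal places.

0.686

Balanced accuracy = mean of per-class recall.
  A: recall = 115/230 = 0.5000
  B: recall = 555/593 = 0.9359
  C: recall = 223/301 = 0.7409
  D: recall = 189/448 = 0.4219
  E: recall = 572/688 = 0.8314
Mean = (0.5000 + 0.9359 + 0.7409 + 0.4219 + 0.8314) / 5 = 0.686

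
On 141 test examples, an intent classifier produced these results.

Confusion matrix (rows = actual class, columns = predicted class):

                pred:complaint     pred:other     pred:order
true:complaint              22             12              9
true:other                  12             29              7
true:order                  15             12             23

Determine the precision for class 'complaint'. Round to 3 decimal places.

0.449

precision = TP/(TP+FP).
complaint: TP=22, FP=12+15=27 → 22/49 = 0.4490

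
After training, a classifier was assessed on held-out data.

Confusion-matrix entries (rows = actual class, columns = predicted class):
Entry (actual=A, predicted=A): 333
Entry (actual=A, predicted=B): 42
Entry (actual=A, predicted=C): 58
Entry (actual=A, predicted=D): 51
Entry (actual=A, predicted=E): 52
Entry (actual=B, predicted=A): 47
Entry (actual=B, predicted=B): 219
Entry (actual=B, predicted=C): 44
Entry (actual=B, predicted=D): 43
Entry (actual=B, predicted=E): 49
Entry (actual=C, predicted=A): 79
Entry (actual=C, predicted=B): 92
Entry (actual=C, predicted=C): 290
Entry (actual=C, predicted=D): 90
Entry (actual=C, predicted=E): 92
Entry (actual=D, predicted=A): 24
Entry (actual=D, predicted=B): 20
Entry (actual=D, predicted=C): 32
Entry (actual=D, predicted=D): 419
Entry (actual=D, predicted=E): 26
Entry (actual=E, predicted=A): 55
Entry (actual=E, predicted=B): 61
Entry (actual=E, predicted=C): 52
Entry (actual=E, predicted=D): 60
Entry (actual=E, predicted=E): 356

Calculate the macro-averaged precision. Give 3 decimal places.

Per-class precision (TP/(TP+FP)):
  A: TP=333, FP=47+79+24+55=205 → 333/538 = 0.6190
  B: TP=219, FP=42+92+20+61=215 → 219/434 = 0.5046
  C: TP=290, FP=58+44+32+52=186 → 290/476 = 0.6092
  D: TP=419, FP=51+43+90+60=244 → 419/663 = 0.6320
  E: TP=356, FP=52+49+92+26=219 → 356/575 = 0.6191
Macro-precision = mean = (0.6190 + 0.5046 + 0.6092 + 0.6320 + 0.6191) / 5 = 0.597

0.597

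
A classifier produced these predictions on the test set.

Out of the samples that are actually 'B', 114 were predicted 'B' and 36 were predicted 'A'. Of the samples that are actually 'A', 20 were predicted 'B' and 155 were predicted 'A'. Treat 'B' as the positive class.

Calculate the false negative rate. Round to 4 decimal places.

0.2400

FNR = FN/(FN+TP) = 36/(36+114) = 0.2400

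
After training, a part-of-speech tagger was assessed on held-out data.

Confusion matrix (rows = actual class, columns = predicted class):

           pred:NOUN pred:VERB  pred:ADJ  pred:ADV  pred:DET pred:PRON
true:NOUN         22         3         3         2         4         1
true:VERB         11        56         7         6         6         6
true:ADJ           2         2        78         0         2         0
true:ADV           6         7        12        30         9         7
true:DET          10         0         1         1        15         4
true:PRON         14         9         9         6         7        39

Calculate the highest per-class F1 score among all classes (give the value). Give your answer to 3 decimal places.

Per-class F1 score (2·TP/(2·TP+FP+FN)):
  NOUN: TP=22, FP=11+2+6+10+14=43, FN=3+3+2+4+1=13 → 44/100 = 0.4400
  VERB: TP=56, FP=3+2+7+0+9=21, FN=11+7+6+6+6=36 → 112/169 = 0.6627
  ADJ: TP=78, FP=3+7+12+1+9=32, FN=2+2+0+2+0=6 → 156/194 = 0.8041
  ADV: TP=30, FP=2+6+0+1+6=15, FN=6+7+12+9+7=41 → 60/116 = 0.5172
  DET: TP=15, FP=4+6+2+9+7=28, FN=10+0+1+1+4=16 → 30/74 = 0.4054
  PRON: TP=39, FP=1+6+0+7+4=18, FN=14+9+9+6+7=45 → 78/141 = 0.5532
Highest is class 'ADJ' with F1 score = 0.804.

0.804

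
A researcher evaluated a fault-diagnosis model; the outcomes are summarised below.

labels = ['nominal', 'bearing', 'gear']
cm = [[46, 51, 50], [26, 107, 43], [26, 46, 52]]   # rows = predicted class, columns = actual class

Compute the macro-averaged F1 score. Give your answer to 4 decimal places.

Per-class F1 score (2·TP/(2·TP+FP+FN)):
  nominal: TP=46, FP=51+50=101, FN=26+26=52 → 92/245 = 0.37551
  bearing: TP=107, FP=26+43=69, FN=51+46=97 → 214/380 = 0.56316
  gear: TP=52, FP=26+46=72, FN=50+43=93 → 104/269 = 0.38662
Macro-F1 score = mean = (0.37551 + 0.56316 + 0.38662) / 3 = 0.4418

0.4418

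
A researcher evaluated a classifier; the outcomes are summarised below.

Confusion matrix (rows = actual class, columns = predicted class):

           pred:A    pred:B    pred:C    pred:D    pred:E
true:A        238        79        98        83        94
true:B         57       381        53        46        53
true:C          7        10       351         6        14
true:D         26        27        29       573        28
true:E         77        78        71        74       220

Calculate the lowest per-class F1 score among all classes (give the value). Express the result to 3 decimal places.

0.474

Per-class F1 score (2·TP/(2·TP+FP+FN)):
  A: TP=238, FP=57+7+26+77=167, FN=79+98+83+94=354 → 476/997 = 0.4774
  B: TP=381, FP=79+10+27+78=194, FN=57+53+46+53=209 → 762/1165 = 0.6541
  C: TP=351, FP=98+53+29+71=251, FN=7+10+6+14=37 → 702/990 = 0.7091
  D: TP=573, FP=83+46+6+74=209, FN=26+27+29+28=110 → 1146/1465 = 0.7823
  E: TP=220, FP=94+53+14+28=189, FN=77+78+71+74=300 → 440/929 = 0.4736
Lowest is class 'E' with F1 score = 0.474.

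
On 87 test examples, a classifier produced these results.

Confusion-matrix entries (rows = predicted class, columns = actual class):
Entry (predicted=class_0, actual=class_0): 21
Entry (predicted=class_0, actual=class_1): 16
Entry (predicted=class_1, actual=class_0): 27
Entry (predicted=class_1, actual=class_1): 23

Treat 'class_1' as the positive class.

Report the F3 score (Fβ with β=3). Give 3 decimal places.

Fβ = (1+β²)·TP / ((1+β²)·TP + β²·FN + FP), with β²=9
= 10·23 / (10·23 + 9·16 + 27) = 0.574

0.574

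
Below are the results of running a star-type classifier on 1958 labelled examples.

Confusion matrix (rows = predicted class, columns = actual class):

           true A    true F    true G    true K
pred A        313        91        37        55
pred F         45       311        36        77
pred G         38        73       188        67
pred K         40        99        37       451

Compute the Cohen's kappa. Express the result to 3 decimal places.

Observed agreement pₒ = trace/N = 1263/1958 = 0.6450
Expected agreement pₑ = Σ (rowᵢ·colᵢ)/N² = (436·496 + 574·469 + 298·366 + 650·627)/1958² = 0.2614
κ = (pₒ − pₑ)/(1 − pₑ) = (0.6450 − 0.2614)/(1 − 0.2614) = 0.519

0.519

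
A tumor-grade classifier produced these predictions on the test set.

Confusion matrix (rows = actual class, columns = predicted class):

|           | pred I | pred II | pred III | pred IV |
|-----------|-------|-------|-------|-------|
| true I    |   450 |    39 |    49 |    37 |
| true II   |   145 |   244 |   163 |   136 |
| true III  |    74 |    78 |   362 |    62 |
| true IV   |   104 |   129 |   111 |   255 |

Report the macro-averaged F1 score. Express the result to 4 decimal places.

Per-class F1 score (2·TP/(2·TP+FP+FN)):
  I: TP=450, FP=145+74+104=323, FN=39+49+37=125 → 900/1348 = 0.66766
  II: TP=244, FP=39+78+129=246, FN=145+163+136=444 → 488/1178 = 0.41426
  III: TP=362, FP=49+163+111=323, FN=74+78+62=214 → 724/1261 = 0.57415
  IV: TP=255, FP=37+136+62=235, FN=104+129+111=344 → 510/1089 = 0.46832
Macro-F1 score = mean = (0.66766 + 0.41426 + 0.57415 + 0.46832) / 4 = 0.5311

0.5311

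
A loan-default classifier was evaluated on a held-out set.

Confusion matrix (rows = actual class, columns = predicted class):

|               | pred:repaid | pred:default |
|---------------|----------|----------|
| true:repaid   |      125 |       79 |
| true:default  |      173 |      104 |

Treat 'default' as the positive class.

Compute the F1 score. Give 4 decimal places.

Precision = TP/(TP+FP) = 104/183 = 0.5683
Recall = TP/(TP+FN) = 104/277 = 0.3755
F1 = 2·TP/(2·TP+FP+FN) = 208/460 = 0.4522

0.4522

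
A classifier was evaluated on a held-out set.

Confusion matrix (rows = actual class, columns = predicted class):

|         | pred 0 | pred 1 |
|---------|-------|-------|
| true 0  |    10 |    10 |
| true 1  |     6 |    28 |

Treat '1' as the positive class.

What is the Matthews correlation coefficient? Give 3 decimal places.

MCC = (TP·TN − FP·FN) / √((TP+FP)(TP+FN)(TN+FP)(TN+FN))
Numerator = 28·10 − 10·6 = 220
Denominator = √(38·34·20·16) = √413440 = 642.9930
MCC = 220 / 642.9930 = 0.342

0.342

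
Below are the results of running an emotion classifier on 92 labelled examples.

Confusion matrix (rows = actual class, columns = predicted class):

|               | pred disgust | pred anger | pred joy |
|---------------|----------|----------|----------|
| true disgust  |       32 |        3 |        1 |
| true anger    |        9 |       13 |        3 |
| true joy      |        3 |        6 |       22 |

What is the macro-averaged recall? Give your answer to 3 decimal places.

0.706

Per-class recall (TP/(TP+FN)):
  disgust: TP=32, FN=3+1=4 → 32/36 = 0.8889
  anger: TP=13, FN=9+3=12 → 13/25 = 0.5200
  joy: TP=22, FN=3+6=9 → 22/31 = 0.7097
Macro-recall = mean = (0.8889 + 0.5200 + 0.7097) / 3 = 0.706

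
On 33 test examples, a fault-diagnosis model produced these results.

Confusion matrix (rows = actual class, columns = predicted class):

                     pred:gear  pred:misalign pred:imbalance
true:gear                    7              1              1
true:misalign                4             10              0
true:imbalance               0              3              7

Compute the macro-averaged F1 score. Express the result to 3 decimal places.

0.731

Per-class F1 score (2·TP/(2·TP+FP+FN)):
  gear: TP=7, FP=4+0=4, FN=1+1=2 → 14/20 = 0.7000
  misalign: TP=10, FP=1+3=4, FN=4+0=4 → 20/28 = 0.7143
  imbalance: TP=7, FP=1+0=1, FN=0+3=3 → 14/18 = 0.7778
Macro-F1 score = mean = (0.7000 + 0.7143 + 0.7778) / 3 = 0.731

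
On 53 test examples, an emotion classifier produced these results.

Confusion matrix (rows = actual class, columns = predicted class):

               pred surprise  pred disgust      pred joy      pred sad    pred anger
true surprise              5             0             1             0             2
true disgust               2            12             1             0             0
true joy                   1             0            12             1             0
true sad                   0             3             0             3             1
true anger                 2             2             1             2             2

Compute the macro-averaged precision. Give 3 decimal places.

Per-class precision (TP/(TP+FP)):
  surprise: TP=5, FP=2+1+0+2=5 → 5/10 = 0.5000
  disgust: TP=12, FP=0+0+3+2=5 → 12/17 = 0.7059
  joy: TP=12, FP=1+1+0+1=3 → 12/15 = 0.8000
  sad: TP=3, FP=0+0+1+2=3 → 3/6 = 0.5000
  anger: TP=2, FP=2+0+0+1=3 → 2/5 = 0.4000
Macro-precision = mean = (0.5000 + 0.7059 + 0.8000 + 0.5000 + 0.4000) / 5 = 0.581

0.581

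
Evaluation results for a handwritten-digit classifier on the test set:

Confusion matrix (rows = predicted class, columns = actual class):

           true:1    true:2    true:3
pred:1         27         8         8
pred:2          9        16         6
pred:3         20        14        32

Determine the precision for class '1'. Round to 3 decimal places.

Take TP from the diagonal, FP from the rest of the '1' prediction marginal, FN from the rest of the '1' actual marginal.
precision = TP/(TP+FP).
1: TP=27, FP=8+8=16 → 27/43 = 0.6279

0.628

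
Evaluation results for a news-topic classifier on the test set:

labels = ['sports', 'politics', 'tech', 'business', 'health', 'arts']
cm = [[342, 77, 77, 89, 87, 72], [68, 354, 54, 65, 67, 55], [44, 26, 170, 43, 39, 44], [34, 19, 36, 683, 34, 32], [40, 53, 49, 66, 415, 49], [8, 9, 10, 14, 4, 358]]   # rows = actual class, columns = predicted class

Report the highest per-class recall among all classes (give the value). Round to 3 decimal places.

0.888

Per-class recall (TP/(TP+FN)):
  sports: TP=342, FN=77+77+89+87+72=402 → 342/744 = 0.4597
  politics: TP=354, FN=68+54+65+67+55=309 → 354/663 = 0.5339
  tech: TP=170, FN=44+26+43+39+44=196 → 170/366 = 0.4645
  business: TP=683, FN=34+19+36+34+32=155 → 683/838 = 0.8150
  health: TP=415, FN=40+53+49+66+49=257 → 415/672 = 0.6176
  arts: TP=358, FN=8+9+10+14+4=45 → 358/403 = 0.8883
Highest is class 'arts' with recall = 0.888.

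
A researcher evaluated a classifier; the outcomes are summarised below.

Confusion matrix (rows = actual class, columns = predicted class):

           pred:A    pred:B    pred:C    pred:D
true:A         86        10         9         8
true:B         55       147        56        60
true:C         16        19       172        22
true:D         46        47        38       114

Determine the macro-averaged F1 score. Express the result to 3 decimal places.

Per-class F1 score (2·TP/(2·TP+FP+FN)):
  A: TP=86, FP=55+16+46=117, FN=10+9+8=27 → 172/316 = 0.5443
  B: TP=147, FP=10+19+47=76, FN=55+56+60=171 → 294/541 = 0.5434
  C: TP=172, FP=9+56+38=103, FN=16+19+22=57 → 344/504 = 0.6825
  D: TP=114, FP=8+60+22=90, FN=46+47+38=131 → 228/449 = 0.5078
Macro-F1 score = mean = (0.5443 + 0.5434 + 0.6825 + 0.5078) / 4 = 0.570

0.570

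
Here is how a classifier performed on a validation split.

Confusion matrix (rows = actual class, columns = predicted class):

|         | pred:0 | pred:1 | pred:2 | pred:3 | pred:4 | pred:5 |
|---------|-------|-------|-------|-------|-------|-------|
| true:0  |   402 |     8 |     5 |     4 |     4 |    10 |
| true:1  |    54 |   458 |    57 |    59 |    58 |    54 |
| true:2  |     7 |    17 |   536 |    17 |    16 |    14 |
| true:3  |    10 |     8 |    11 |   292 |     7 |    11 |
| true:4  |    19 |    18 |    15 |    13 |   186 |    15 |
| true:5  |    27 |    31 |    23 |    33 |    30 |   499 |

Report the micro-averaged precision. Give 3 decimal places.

Micro-averaging pools counts across classes: ΣTP=2373, ΣFP=655, ΣFN=655.
Micro-precision = TP/(TP+FP) on pooled counts = 0.784 (equals overall accuracy in single-label multiclass).

0.784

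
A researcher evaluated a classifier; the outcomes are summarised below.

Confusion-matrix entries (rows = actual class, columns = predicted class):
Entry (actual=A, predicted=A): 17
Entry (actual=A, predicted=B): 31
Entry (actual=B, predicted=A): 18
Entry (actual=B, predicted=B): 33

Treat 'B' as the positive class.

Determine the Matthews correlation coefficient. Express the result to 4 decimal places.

0.0013

MCC = (TP·TN − FP·FN) / √((TP+FP)(TP+FN)(TN+FP)(TN+FN))
Numerator = 33·17 − 31·18 = 3
Denominator = √(64·51·48·35) = √5483520 = 2341.6917
MCC = 3 / 2341.6917 = 0.0013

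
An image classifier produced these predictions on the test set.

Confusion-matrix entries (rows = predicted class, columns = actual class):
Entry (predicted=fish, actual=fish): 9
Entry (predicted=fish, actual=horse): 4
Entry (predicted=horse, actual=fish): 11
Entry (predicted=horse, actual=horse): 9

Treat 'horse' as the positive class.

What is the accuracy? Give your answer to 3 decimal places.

0.545

Accuracy = (TP+TN)/N = (9+9)/33 = 0.545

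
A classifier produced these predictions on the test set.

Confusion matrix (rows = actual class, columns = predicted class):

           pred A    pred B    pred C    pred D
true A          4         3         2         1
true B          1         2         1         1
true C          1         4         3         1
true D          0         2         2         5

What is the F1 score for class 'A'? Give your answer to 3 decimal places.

One-vs-rest for 'A': TP = diagonal; FP = other classes predicted 'A'; FN = 'A' predicted as other.
F1 score = 2·TP/(2·TP+FP+FN).
A: TP=4, FP=1+1+0=2, FN=3+2+1=6 → 8/16 = 0.5000

0.500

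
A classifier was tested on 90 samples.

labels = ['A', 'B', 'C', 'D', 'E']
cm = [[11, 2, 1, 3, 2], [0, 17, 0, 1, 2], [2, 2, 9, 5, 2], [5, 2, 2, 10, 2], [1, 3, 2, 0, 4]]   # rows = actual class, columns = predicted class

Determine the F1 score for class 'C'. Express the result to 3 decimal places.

0.529

Take TP from the diagonal, FP from the rest of the 'C' prediction marginal, FN from the rest of the 'C' actual marginal.
F1 score = 2·TP/(2·TP+FP+FN).
C: TP=9, FP=1+0+2+2=5, FN=2+2+5+2=11 → 18/34 = 0.5294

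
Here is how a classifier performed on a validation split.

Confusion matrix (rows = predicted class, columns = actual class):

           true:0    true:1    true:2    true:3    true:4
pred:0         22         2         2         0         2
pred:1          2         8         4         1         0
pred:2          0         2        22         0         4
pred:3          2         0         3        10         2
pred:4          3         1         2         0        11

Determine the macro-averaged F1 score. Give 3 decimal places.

Per-class F1 score (2·TP/(2·TP+FP+FN)):
  0: TP=22, FP=2+2+0+2=6, FN=2+0+2+3=7 → 44/57 = 0.7719
  1: TP=8, FP=2+4+1+0=7, FN=2+2+0+1=5 → 16/28 = 0.5714
  2: TP=22, FP=0+2+0+4=6, FN=2+4+3+2=11 → 44/61 = 0.7213
  3: TP=10, FP=2+0+3+2=7, FN=0+1+0+0=1 → 20/28 = 0.7143
  4: TP=11, FP=3+1+2+0=6, FN=2+0+4+2=8 → 22/36 = 0.6111
Macro-F1 score = mean = (0.7719 + 0.5714 + 0.7213 + 0.7143 + 0.6111) / 5 = 0.678

0.678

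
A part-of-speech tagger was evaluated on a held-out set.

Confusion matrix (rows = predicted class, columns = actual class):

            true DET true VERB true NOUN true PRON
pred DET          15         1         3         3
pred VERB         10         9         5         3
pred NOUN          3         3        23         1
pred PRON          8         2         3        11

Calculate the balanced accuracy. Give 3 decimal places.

0.576

Balanced accuracy = mean of per-class recall.
  DET: recall = 15/36 = 0.4167
  VERB: recall = 9/15 = 0.6000
  NOUN: recall = 23/34 = 0.6765
  PRON: recall = 11/18 = 0.6111
Mean = (0.4167 + 0.6000 + 0.6765 + 0.6111) / 4 = 0.576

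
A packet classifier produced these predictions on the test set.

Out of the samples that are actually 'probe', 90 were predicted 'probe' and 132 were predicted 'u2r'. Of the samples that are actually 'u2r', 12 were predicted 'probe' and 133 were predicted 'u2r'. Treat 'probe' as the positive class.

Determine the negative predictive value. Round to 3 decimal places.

NPV = TN/(TN+FN) = 133/(133+132) = 0.502

0.502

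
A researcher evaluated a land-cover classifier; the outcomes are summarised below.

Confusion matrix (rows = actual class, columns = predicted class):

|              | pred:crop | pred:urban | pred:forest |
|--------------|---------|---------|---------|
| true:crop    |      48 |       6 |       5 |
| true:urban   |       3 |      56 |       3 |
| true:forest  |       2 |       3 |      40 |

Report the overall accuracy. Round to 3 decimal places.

0.867

Accuracy = trace / total = (48+56+40=144) / 166 = 144/166 = 0.867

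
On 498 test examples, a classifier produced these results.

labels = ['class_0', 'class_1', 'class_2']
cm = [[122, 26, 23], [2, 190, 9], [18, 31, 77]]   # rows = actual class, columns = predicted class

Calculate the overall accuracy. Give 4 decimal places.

0.7811

Accuracy = trace / total = (122+190+77=389) / 498 = 389/498 = 0.7811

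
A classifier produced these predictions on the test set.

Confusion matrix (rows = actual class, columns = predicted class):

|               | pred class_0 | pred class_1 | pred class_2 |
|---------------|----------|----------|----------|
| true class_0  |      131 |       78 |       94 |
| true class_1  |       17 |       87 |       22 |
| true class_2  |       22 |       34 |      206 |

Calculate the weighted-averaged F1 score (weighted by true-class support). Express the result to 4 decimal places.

0.6080

Per-class F1 score (2·TP/(2·TP+FP+FN)):
  class_0: TP=131, FP=17+22=39, FN=78+94=172 → 262/473 = 0.55391
  class_1: TP=87, FP=78+34=112, FN=17+22=39 → 174/325 = 0.53538
  class_2: TP=206, FP=94+22=116, FN=22+34=56 → 412/584 = 0.70548
Weighted-F1 score = Σ (supportᵢ/N)·F1 scoreᵢ with N=691: (303/691)·0.55391 + (126/691)·0.53538 + (262/691)·0.70548 = 0.6080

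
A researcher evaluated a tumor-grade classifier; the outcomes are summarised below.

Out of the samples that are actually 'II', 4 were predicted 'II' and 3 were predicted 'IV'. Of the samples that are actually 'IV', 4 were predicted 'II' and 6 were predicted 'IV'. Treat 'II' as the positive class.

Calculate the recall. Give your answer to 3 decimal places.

Recall = TP/(TP+FN) = 4/(4+3) = 4/7 = 0.571

0.571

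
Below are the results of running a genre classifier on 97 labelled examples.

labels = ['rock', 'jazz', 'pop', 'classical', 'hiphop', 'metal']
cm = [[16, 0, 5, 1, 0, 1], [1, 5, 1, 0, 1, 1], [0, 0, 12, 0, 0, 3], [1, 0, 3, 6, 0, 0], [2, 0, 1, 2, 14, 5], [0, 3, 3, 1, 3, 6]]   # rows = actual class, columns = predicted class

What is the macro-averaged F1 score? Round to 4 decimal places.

0.5957

Per-class F1 score (2·TP/(2·TP+FP+FN)):
  rock: TP=16, FP=1+0+1+2+0=4, FN=0+5+1+0+1=7 → 32/43 = 0.74419
  jazz: TP=5, FP=0+0+0+0+3=3, FN=1+1+0+1+1=4 → 10/17 = 0.58824
  pop: TP=12, FP=5+1+3+1+3=13, FN=0+0+0+0+3=3 → 24/40 = 0.60000
  classical: TP=6, FP=1+0+0+2+1=4, FN=1+0+3+0+0=4 → 12/20 = 0.60000
  hiphop: TP=14, FP=0+1+0+0+3=4, FN=2+0+1+2+5=10 → 28/42 = 0.66667
  metal: TP=6, FP=1+1+3+0+5=10, FN=0+3+3+1+3=10 → 12/32 = 0.37500
Macro-F1 score = mean = (0.74419 + 0.58824 + 0.60000 + 0.60000 + 0.66667 + 0.37500) / 6 = 0.5957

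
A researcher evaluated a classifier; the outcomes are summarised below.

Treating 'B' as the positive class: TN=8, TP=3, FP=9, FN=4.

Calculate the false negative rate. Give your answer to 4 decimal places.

0.5714

FNR = FN/(FN+TP) = 4/(4+3) = 0.5714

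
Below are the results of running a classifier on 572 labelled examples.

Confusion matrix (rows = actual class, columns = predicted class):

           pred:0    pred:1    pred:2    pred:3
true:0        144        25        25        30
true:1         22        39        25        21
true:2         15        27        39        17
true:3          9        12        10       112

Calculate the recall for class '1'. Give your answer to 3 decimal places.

Take TP from the diagonal, FP from the rest of the '1' prediction marginal, FN from the rest of the '1' actual marginal.
recall = TP/(TP+FN).
1: TP=39, FN=22+25+21=68 → 39/107 = 0.3645

0.364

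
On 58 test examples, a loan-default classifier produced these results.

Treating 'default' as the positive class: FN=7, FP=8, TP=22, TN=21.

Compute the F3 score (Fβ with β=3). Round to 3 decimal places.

0.756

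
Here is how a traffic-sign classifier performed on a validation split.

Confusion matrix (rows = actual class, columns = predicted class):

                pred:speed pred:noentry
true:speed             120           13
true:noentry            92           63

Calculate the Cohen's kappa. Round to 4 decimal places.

Observed agreement pₒ = trace/N = 183/288 = 0.63542
Expected agreement pₑ = Σ (rowᵢ·colᵢ)/N² = (133·212 + 155·76)/288² = 0.48196
κ = (pₒ − pₑ)/(1 − pₑ) = (0.63542 − 0.48196)/(1 − 0.48196) = 0.2962

0.2962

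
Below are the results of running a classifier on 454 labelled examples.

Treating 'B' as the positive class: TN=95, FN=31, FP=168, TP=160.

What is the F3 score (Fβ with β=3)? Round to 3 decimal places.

Fβ = (1+β²)·TP / ((1+β²)·TP + β²·FN + FP), with β²=9
= 10·160 / (10·160 + 9·31 + 168) = 0.782

0.782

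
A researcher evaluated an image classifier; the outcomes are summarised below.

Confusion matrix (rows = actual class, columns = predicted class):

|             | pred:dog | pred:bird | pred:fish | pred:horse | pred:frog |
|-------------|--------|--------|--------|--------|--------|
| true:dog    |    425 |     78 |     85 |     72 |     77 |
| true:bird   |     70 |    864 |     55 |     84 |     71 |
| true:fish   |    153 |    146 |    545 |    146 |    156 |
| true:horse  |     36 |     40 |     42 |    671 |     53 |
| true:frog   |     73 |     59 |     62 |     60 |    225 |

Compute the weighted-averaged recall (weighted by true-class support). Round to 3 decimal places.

0.628

Per-class recall (TP/(TP+FN)):
  dog: TP=425, FN=78+85+72+77=312 → 425/737 = 0.5767
  bird: TP=864, FN=70+55+84+71=280 → 864/1144 = 0.7552
  fish: TP=545, FN=153+146+146+156=601 → 545/1146 = 0.4756
  horse: TP=671, FN=36+40+42+53=171 → 671/842 = 0.7969
  frog: TP=225, FN=73+59+62+60=254 → 225/479 = 0.4697
Weighted-recall = Σ (supportᵢ/N)·recallᵢ with N=4348: (737/4348)·0.5767 + (1144/4348)·0.7552 + (1146/4348)·0.4756 + (842/4348)·0.7969 + (479/4348)·0.4697 = 0.628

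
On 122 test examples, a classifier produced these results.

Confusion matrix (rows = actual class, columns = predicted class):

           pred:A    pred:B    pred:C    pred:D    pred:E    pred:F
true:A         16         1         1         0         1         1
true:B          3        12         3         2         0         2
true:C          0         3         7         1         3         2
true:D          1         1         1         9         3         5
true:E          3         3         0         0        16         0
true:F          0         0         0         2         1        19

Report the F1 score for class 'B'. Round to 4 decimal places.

0.5714

F1 score = 2·TP/(2·TP+FP+FN).
B: TP=12, FP=1+3+1+3+0=8, FN=3+3+2+0+2=10 → 24/42 = 0.57143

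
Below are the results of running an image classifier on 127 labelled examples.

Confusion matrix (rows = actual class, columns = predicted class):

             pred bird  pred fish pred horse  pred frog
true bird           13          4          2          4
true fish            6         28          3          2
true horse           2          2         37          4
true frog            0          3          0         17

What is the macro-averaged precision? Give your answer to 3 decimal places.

Per-class precision (TP/(TP+FP)):
  bird: TP=13, FP=6+2+0=8 → 13/21 = 0.6190
  fish: TP=28, FP=4+2+3=9 → 28/37 = 0.7568
  horse: TP=37, FP=2+3+0=5 → 37/42 = 0.8810
  frog: TP=17, FP=4+2+4=10 → 17/27 = 0.6296
Macro-precision = mean = (0.6190 + 0.7568 + 0.8810 + 0.6296) / 4 = 0.722

0.722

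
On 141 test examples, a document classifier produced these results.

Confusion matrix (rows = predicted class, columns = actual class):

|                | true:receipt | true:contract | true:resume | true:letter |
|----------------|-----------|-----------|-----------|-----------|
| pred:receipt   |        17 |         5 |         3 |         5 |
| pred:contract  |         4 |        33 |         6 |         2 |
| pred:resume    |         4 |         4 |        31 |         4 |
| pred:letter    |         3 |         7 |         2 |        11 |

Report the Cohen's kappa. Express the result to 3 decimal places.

0.524

Observed agreement pₒ = trace/N = 92/141 = 0.6525
Expected agreement pₑ = Σ (rowᵢ·colᵢ)/N² = (28·30 + 49·45 + 42·43 + 22·23)/141² = 0.2695
κ = (pₒ − pₑ)/(1 − pₑ) = (0.6525 − 0.2695)/(1 − 0.2695) = 0.524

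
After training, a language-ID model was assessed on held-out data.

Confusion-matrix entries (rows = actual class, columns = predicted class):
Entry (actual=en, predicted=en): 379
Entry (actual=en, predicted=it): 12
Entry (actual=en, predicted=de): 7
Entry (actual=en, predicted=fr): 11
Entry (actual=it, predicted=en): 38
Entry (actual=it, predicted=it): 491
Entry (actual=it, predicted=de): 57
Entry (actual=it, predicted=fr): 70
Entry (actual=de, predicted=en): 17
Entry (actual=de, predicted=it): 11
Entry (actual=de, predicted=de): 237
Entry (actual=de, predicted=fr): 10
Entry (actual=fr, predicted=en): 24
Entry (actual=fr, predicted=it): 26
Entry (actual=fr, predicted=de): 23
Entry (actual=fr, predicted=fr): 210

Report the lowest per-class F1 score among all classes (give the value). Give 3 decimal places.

0.719

Per-class F1 score (2·TP/(2·TP+FP+FN)):
  en: TP=379, FP=38+17+24=79, FN=12+7+11=30 → 758/867 = 0.8743
  it: TP=491, FP=12+11+26=49, FN=38+57+70=165 → 982/1196 = 0.8211
  de: TP=237, FP=7+57+23=87, FN=17+11+10=38 → 474/599 = 0.7913
  fr: TP=210, FP=11+70+10=91, FN=24+26+23=73 → 420/584 = 0.7192
Lowest is class 'fr' with F1 score = 0.719.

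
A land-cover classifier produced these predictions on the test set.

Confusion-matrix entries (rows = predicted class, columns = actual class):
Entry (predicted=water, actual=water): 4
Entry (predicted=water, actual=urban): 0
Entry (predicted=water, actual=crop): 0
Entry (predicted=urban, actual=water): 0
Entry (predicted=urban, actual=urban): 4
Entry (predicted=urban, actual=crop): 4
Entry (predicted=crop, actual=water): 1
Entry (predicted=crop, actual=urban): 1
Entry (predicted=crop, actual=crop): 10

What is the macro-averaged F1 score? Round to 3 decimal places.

0.758

Per-class F1 score (2·TP/(2·TP+FP+FN)):
  water: TP=4, FP=0+0=0, FN=0+1=1 → 8/9 = 0.8889
  urban: TP=4, FP=0+4=4, FN=0+1=1 → 8/13 = 0.6154
  crop: TP=10, FP=1+1=2, FN=0+4=4 → 20/26 = 0.7692
Macro-F1 score = mean = (0.8889 + 0.6154 + 0.7692) / 3 = 0.758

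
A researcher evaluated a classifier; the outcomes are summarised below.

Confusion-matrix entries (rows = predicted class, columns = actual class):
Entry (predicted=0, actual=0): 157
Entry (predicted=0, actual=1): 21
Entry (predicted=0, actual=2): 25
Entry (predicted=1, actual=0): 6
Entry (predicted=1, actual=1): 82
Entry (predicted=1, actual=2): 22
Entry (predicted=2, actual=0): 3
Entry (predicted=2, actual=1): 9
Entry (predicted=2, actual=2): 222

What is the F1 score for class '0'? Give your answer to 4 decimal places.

F1 score = 2·TP/(2·TP+FP+FN).
0: TP=157, FP=21+25=46, FN=6+3=9 → 314/369 = 0.85095

0.8509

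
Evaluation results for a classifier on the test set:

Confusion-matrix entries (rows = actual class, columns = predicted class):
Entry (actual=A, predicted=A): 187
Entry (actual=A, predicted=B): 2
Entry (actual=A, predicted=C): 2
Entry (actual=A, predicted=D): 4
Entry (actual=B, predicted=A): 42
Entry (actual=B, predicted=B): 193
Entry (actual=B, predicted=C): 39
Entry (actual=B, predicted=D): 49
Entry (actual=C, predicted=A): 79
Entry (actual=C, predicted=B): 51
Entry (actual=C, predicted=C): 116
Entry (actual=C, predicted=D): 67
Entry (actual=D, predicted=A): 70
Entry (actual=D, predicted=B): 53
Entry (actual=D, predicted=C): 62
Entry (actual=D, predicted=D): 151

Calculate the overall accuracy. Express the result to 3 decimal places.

Accuracy = trace / total = (187+193+116+151=647) / 1167 = 647/1167 = 0.554

0.554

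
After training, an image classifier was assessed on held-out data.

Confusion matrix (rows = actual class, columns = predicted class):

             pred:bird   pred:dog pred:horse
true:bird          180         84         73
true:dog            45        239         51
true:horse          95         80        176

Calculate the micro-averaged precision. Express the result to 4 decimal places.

Micro-averaging pools counts across classes: ΣTP=595, ΣFP=428, ΣFN=428.
Micro-precision = TP/(TP+FP) on pooled counts = 0.5816 (equals overall accuracy in single-label multiclass).

0.5816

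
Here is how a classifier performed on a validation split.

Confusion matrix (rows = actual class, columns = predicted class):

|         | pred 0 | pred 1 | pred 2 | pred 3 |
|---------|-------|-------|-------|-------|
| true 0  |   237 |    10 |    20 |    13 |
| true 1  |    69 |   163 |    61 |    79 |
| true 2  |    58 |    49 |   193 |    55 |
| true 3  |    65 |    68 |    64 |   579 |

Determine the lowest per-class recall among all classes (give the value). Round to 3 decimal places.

Per-class recall (TP/(TP+FN)):
  0: TP=237, FN=10+20+13=43 → 237/280 = 0.8464
  1: TP=163, FN=69+61+79=209 → 163/372 = 0.4382
  2: TP=193, FN=58+49+55=162 → 193/355 = 0.5437
  3: TP=579, FN=65+68+64=197 → 579/776 = 0.7461
Lowest is class '1' with recall = 0.438.

0.438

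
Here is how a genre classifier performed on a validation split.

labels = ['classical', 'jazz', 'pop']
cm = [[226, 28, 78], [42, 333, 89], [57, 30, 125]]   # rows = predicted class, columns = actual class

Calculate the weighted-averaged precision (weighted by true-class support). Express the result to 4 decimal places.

Per-class precision (TP/(TP+FP)):
  classical: TP=226, FP=28+78=106 → 226/332 = 0.68072
  jazz: TP=333, FP=42+89=131 → 333/464 = 0.71767
  pop: TP=125, FP=57+30=87 → 125/212 = 0.58962
Weighted-precision = Σ (supportᵢ/N)·precisionᵢ with N=1008: (325/1008)·0.68072 + (391/1008)·0.71767 + (292/1008)·0.58962 = 0.6687

0.6687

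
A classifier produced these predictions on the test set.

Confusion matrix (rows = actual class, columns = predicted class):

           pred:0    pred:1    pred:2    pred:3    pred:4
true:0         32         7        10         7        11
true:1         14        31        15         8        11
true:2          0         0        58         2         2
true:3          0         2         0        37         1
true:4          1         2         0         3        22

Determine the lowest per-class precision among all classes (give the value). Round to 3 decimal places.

Per-class precision (TP/(TP+FP)):
  0: TP=32, FP=14+0+0+1=15 → 32/47 = 0.6809
  1: TP=31, FP=7+0+2+2=11 → 31/42 = 0.7381
  2: TP=58, FP=10+15+0+0=25 → 58/83 = 0.6988
  3: TP=37, FP=7+8+2+3=20 → 37/57 = 0.6491
  4: TP=22, FP=11+11+2+1=25 → 22/47 = 0.4681
Lowest is class '4' with precision = 0.468.

0.468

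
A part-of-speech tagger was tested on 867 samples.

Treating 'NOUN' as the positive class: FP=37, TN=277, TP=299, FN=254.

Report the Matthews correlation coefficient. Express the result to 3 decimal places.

0.417

MCC = (TP·TN − FP·FN) / √((TP+FP)(TP+FN)(TN+FP)(TN+FN))
Numerator = 299·277 − 37·254 = 73425
Denominator = √(336·553·314·531) = √30980511072 = 176012.8151
MCC = 73425 / 176012.8151 = 0.417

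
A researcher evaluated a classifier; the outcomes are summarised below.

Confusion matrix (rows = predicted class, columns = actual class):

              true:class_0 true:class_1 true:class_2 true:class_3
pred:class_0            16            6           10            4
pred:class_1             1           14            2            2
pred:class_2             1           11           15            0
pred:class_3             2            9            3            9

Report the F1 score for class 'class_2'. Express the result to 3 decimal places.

F1 score = 2·TP/(2·TP+FP+FN).
class_2: TP=15, FP=1+11+0=12, FN=10+2+3=15 → 30/57 = 0.5263

0.526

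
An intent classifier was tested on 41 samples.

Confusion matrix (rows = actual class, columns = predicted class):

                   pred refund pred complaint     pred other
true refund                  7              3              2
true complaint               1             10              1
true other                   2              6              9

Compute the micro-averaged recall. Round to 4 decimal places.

0.6341

Micro-averaging pools counts across classes: ΣTP=26, ΣFP=15, ΣFN=15.
Micro-recall = TP/(TP+FN) on pooled counts = 0.6341 (equals overall accuracy in single-label multiclass).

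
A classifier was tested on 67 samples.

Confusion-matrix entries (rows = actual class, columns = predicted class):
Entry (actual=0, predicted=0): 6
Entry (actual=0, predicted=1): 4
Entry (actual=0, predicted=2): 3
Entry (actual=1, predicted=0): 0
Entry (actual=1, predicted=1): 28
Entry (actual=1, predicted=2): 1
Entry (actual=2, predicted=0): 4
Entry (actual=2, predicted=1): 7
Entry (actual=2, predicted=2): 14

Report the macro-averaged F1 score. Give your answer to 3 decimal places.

Per-class F1 score (2·TP/(2·TP+FP+FN)):
  0: TP=6, FP=0+4=4, FN=4+3=7 → 12/23 = 0.5217
  1: TP=28, FP=4+7=11, FN=0+1=1 → 56/68 = 0.8235
  2: TP=14, FP=3+1=4, FN=4+7=11 → 28/43 = 0.6512
Macro-F1 score = mean = (0.5217 + 0.8235 + 0.6512) / 3 = 0.665

0.665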